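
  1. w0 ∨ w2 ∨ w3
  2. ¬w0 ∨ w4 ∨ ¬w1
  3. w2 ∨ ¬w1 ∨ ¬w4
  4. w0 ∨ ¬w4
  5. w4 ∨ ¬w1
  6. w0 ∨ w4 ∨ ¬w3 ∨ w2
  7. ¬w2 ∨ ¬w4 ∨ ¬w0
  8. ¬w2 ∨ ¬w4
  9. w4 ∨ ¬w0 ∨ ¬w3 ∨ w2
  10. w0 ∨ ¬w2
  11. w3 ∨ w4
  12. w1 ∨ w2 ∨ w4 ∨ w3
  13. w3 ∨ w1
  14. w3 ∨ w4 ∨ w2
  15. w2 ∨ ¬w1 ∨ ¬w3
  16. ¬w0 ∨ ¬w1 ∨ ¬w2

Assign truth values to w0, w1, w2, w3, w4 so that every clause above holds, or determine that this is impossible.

Try w0 = True.
Try w4 = False.
From the singleton clause (¬w1), w1 = False.
From the singleton clause (w3), w3 = True.
From the singleton clause (w2), w2 = True.
This assignment satisfies each clause.

w0=True; w1=False; w2=True; w3=True; w4=False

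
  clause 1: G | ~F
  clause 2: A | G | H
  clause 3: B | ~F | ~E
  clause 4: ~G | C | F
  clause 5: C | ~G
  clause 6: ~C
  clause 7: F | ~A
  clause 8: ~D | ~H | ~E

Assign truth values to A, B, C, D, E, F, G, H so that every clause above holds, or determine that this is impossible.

A=0,  B=0,  C=0,  D=0,  E=0,  F=0,  G=0,  H=1

(~C) alone gives C = 0.
(~G) alone gives G = 0.
(~F) alone gives F = 0.
(~A) alone gives A = 0.
(H) alone gives H = 1.
Branch on D: set D = 0.
All clauses hold; B, E can take either value.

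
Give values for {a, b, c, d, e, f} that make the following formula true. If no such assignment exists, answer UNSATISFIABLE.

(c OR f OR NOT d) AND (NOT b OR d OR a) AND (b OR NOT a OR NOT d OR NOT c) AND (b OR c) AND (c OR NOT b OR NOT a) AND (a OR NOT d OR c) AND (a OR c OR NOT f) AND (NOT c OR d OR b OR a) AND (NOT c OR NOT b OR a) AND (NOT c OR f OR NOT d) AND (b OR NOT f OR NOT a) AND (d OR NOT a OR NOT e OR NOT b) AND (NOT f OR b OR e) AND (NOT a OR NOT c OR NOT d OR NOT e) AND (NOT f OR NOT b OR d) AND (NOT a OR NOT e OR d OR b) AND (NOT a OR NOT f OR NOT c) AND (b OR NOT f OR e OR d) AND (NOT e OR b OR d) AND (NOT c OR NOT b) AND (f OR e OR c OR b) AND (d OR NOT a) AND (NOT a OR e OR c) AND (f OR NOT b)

a=false,  b=false,  c=true,  d=true,  e=true,  f=true

Try b = false.
From the singleton clause (c), c = true.
Try a = false.
From the singleton clause (d), d = true.
From the singleton clause (f), f = true.
From the singleton clause (e), e = true.
This assignment satisfies each clause.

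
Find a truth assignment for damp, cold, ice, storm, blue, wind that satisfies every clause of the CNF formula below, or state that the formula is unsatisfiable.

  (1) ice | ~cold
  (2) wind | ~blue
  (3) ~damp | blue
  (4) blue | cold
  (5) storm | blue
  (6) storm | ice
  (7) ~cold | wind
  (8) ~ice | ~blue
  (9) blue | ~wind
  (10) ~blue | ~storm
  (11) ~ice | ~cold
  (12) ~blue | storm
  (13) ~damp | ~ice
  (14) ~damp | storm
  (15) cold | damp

UNSATISFIABLE

Try ice = 1.
The clause (~blue) is unit, so blue = 0.
The clause (~damp) is unit, so damp = 0.
The clause (cold) is unit, so cold = 1.
That conflicts with the unit clause (~cold).
Undo ice and try ice = 0.
The clause (~cold) is unit, so cold = 0.
The clause (blue) is unit, so blue = 1.
The clause (wind) is unit, so wind = 1.
The clause (storm) is unit, so storm = 1.
That conflicts with the unit clause (~storm).
Neither ice = 1 nor ice = 0 works.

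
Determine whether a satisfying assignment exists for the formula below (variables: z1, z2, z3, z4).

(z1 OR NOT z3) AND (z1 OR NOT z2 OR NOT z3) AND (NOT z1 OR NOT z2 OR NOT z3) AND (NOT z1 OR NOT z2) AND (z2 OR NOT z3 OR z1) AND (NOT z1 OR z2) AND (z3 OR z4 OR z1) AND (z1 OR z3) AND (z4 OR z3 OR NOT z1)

No

Case z1 = true:
The clause (NOT z2) is unit, so z2 = false.
That conflicts with the unit clause (z2).
Undo z1 and try z1 = false.
The clause (NOT z3) is unit, so z3 = false.
That conflicts with the unit clause (z3).
Both values of z1 lead to a conflict.
No assignment satisfies every clause.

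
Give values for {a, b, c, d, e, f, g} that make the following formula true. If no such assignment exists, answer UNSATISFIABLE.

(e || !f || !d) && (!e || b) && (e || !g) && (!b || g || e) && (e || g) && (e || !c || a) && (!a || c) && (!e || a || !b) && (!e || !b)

UNSATISFIABLE

Case e = false:
From the singleton clause (!g), g = false.
Now (g) is unsatisfied and unit — conflict.
Undo e and try e = true.
From the singleton clause (b), b = true.
Now (!b) is unsatisfied and unit — conflict.
Neither e = true nor e = false works.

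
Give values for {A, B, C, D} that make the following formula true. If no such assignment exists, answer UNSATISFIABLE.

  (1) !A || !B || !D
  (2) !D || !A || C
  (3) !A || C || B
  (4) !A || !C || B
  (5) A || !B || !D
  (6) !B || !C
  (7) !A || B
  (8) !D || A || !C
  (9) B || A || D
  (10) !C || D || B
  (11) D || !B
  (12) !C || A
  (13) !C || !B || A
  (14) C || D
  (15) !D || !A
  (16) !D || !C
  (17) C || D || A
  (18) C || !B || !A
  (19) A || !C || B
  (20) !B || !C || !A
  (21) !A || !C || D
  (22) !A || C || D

A ↦ false, B ↦ false, C ↦ false, D ↦ true

Suppose B = false.
Unit clause (!A) forces A = false.
Unit clause (D) forces D = true.
Unit clause (!C) forces C = false.
All clauses are satisfied.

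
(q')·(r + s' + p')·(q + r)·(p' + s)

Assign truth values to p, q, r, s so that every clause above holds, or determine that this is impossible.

p ↦ 1, q ↦ 0, r ↦ 1, s ↦ 1

The clause (q') is unit, so q = 0.
The clause (r) is unit, so r = 1.
Branch on p: set p = 1.
The clause (s) is unit, so s = 1.
All clauses are satisfied.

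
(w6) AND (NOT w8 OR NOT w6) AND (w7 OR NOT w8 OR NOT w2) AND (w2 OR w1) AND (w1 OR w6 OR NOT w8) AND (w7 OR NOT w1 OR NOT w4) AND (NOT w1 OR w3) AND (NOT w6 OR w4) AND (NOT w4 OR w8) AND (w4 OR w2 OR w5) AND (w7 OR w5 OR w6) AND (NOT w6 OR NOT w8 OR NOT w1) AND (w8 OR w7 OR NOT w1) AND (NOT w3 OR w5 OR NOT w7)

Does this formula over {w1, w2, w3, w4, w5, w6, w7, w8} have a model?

(w6) alone gives w6 = true.
(NOT w8) alone gives w8 = false.
(w4) alone gives w4 = true.
Now (NOT w4) is unsatisfied and unit — conflict.
No assignment satisfies every clause.

No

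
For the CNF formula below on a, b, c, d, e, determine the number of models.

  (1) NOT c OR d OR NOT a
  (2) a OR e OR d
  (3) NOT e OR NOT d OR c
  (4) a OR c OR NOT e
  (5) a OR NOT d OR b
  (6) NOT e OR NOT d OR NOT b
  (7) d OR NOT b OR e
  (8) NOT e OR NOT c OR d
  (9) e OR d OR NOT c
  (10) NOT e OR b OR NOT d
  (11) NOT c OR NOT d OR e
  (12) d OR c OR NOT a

There are 2^5 = 32 truth assignments over (a, b, c, d, e).
Split on b. With b = true, the clauses containing b are satisfied and NOT b drops from the rest; 2 of the 2^4 = 16 assignments to the other variables satisfy what remains.
With b = false, by the same count on the reduced clause set, 1 assignment works.
Total: 2 + 1 = 3.

3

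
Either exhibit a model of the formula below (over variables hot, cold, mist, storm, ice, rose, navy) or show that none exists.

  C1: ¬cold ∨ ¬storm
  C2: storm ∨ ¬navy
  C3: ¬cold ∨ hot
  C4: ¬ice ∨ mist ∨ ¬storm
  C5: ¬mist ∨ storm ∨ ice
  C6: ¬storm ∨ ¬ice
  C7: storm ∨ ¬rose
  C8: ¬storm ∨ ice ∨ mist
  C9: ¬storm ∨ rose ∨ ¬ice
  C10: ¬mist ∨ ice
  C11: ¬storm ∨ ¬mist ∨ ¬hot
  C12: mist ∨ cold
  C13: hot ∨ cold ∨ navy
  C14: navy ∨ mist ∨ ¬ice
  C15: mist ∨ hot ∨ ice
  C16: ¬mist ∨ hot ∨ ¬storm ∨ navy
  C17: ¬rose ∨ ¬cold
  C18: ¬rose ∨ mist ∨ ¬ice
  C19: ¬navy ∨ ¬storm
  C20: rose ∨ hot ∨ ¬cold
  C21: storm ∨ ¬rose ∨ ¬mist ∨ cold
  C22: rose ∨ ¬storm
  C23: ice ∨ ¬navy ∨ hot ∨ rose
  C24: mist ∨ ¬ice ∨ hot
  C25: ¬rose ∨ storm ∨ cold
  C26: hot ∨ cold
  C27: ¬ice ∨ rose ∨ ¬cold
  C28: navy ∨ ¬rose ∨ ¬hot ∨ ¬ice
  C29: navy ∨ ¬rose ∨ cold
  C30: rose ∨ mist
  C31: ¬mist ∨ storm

UNSATISFIABLE

Branch on cold: set cold = False.
Unit clause (mist) forces mist = True.
Unit clause (ice) forces ice = True.
Unit clause (¬storm) forces storm = False.
Now (storm) is unsatisfied and unit — conflict.
So cold must be the other value — set cold = True.
Unit clause (¬storm) forces storm = False.
Unit clause (¬navy) forces navy = False.
Unit clause (hot) forces hot = True.
Unit clause (¬rose) forces rose = False.
Unit clause (¬ice) forces ice = False.
Unit clause (¬mist) forces mist = False.
Now (mist) is unsatisfied and unit — conflict.
Neither cold = True nor cold = False works.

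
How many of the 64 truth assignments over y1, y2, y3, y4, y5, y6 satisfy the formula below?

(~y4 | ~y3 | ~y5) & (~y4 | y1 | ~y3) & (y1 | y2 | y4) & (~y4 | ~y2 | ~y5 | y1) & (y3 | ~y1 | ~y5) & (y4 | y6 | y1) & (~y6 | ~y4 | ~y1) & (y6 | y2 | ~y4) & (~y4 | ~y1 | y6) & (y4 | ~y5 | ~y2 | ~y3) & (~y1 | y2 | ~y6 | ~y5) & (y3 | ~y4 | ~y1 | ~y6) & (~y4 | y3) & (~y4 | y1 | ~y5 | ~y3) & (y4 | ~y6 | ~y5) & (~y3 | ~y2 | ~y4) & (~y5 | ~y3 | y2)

10

There are 2^6 = 64 truth assignments over (y1, y2, y3, y4, y5, y6).
Split on y1. With y1 = 1, the clauses containing y1 are satisfied and ~y1 drops from the rest; 8 of the 2^5 = 32 assignments to the other variables satisfy what remains.
With y1 = 0, by the same count on the reduced clause set, 2 assignments work.
(One model: y1=F, y2=T, y3=F, y4=F, y5=F, y6=T.)
Total: 8 + 2 = 10.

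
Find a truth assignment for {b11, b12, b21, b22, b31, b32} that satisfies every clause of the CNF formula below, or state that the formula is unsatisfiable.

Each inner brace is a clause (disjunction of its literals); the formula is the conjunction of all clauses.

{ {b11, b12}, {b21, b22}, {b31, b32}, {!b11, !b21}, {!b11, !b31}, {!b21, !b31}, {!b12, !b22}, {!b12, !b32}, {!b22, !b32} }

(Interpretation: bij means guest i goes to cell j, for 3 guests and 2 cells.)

UNSATISFIABLE

Suppose b11 = true.
The clause (!b21) is unit, so b21 = false.
The clause (b22) is unit, so b22 = true.
The clause (!b31) is unit, so b31 = false.
The clause (b32) is unit, so b32 = true.
Now (!b32) is unsatisfied and unit — conflict.
That branch fails; take b11 = false instead.
The clause (b12) is unit, so b12 = true.
The clause (!b22) is unit, so b22 = false.
The clause (b21) is unit, so b21 = true.
The clause (!b31) is unit, so b31 = false.
The clause (b32) is unit, so b32 = true.
Now (!b32) is unsatisfied and unit — conflict.
Both values of b11 lead to a conflict.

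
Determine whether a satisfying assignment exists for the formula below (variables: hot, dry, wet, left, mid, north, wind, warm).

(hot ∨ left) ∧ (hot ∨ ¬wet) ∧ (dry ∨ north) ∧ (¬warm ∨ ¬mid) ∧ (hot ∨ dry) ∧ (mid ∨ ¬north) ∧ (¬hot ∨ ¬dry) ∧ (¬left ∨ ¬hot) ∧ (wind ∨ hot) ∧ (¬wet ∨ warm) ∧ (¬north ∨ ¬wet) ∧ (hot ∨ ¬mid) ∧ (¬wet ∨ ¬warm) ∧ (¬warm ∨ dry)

Yes

Branch on hot: set hot = True.
The clause (¬dry) is unit, so dry = False.
The clause (north) is unit, so north = True.
The clause (mid) is unit, so mid = True.
The clause (¬warm) is unit, so warm = False.
The clause (¬left) is unit, so left = False.
The clause (¬wet) is unit, so wet = False.
All clauses hold; wind can take either value.
A satisfying assignment: hot: True,  dry: False,  wet: False,  left: False,  mid: True,  north: True,  wind: True,  warm: False.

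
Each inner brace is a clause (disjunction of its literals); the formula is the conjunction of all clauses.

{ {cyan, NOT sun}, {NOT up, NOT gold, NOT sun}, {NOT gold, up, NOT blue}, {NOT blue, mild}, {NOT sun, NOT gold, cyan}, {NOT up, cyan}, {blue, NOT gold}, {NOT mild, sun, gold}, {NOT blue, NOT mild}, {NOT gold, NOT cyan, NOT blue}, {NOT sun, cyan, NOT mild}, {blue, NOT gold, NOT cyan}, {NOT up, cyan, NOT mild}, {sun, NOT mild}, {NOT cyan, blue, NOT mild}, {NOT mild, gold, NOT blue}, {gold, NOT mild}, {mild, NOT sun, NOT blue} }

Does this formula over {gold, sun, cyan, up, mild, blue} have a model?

Yes

Try cyan = true.
Try blue = false.
The clause (NOT gold) is unit, so gold = false.
The clause (NOT mild) is unit, so mild = false.
Every clause is now satisfied; sun, up are unconstrained.
A satisfying assignment: gold ↦ false, sun ↦ false, cyan ↦ true, up ↦ false, mild ↦ false, blue ↦ false.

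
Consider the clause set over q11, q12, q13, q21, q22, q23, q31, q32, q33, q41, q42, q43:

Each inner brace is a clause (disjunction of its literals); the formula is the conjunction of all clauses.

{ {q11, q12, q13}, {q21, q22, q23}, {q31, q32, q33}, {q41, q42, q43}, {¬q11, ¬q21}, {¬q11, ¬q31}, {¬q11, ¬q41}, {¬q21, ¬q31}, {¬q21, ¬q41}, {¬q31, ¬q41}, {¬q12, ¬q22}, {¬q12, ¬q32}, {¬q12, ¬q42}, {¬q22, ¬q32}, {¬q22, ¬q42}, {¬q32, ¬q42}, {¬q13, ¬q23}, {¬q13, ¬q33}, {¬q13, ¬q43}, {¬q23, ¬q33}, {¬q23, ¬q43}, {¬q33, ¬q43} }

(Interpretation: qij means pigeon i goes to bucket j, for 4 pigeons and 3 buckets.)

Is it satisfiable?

No

Try q11 = False.
Try q12 = True.
From the singleton clause (¬q22), q22 = False.
From the singleton clause (¬q32), q32 = False.
From the singleton clause (¬q42), q42 = False.
Try q21 = True.
From the singleton clause (¬q31), q31 = False.
From the singleton clause (q33), q33 = True.
From the singleton clause (¬q41), q41 = False.
From the singleton clause (q43), q43 = True.
Now (¬q43) is unsatisfied and unit — conflict.
Backtrack on q21: now try q21 = False.
From the singleton clause (q23), q23 = True.
From the singleton clause (¬q13), q13 = False.
From the singleton clause (¬q33), q33 = False.
From the singleton clause (q31), q31 = True.
From the singleton clause (¬q41), q41 = False.
From the singleton clause (q43), q43 = True.
Now (¬q43) is unsatisfied and unit — conflict.
Neither q21 = True nor q21 = False works.
Backtrack on q12: now try q12 = False.
From the singleton clause (q13), q13 = True.
From the singleton clause (¬q23), q23 = False.
From the singleton clause (¬q33), q33 = False.
From the singleton clause (¬q43), q43 = False.
Try q21 = True.
From the singleton clause (¬q31), q31 = False.
From the singleton clause (q32), q32 = True.
From the singleton clause (¬q41), q41 = False.
From the singleton clause (q42), q42 = True.
Now (¬q42) is unsatisfied and unit — conflict.
Backtrack on q21: now try q21 = False.
From the singleton clause (q22), q22 = True.
From the singleton clause (¬q32), q32 = False.
From the singleton clause (q31), q31 = True.
From the singleton clause (¬q41), q41 = False.
From the singleton clause (q42), q42 = True.
Now (¬q42) is unsatisfied and unit — conflict.
Neither q21 = True nor q21 = False works.
Neither q12 = True nor q12 = False works.
Backtrack on q11: now try q11 = True.
From the singleton clause (¬q21), q21 = False.
From the singleton clause (¬q31), q31 = False.
From the singleton clause (¬q41), q41 = False.
Try q22 = True.
From the singleton clause (¬q12), q12 = False.
From the singleton clause (¬q32), q32 = False.
From the singleton clause (q33), q33 = True.
From the singleton clause (¬q42), q42 = False.
From the singleton clause (q43), q43 = True.
Now (¬q43) is unsatisfied and unit — conflict.
Backtrack on q22: now try q22 = False.
From the singleton clause (q23), q23 = True.
From the singleton clause (¬q13), q13 = False.
From the singleton clause (¬q33), q33 = False.
From the singleton clause (q32), q32 = True.
From the singleton clause (¬q12), q12 = False.
From the singleton clause (¬q42), q42 = False.
From the singleton clause (q43), q43 = True.
Now (¬q43) is unsatisfied and unit — conflict.
Neither q22 = True nor q22 = False works.
Neither q11 = True nor q11 = False works.
No assignment satisfies every clause.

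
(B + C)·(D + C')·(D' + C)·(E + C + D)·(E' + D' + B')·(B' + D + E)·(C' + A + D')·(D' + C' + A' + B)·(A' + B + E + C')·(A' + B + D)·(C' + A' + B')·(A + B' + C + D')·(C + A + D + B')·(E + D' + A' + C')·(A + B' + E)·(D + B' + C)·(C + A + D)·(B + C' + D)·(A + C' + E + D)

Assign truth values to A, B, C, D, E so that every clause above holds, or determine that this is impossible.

Case B = 1:
Case D = 1:
The clause (C) is unit, so C = 1.
The clause (E') is unit, so E = 0.
The clause (A) is unit, so A = 1.
That conflicts with the unit clause (A').
So D must be the other value — set D = 0.
The clause (C') is unit, so C = 0.
That conflicts with the unit clause (C).
Either choice for D ends in contradiction.
So B must be the other value — set B = 0.
The clause (C) is unit, so C = 1.
The clause (D) is unit, so D = 1.
The clause (A) is unit, so A = 1.
That conflicts with the unit clause (A').
Either choice for B ends in contradiction.

UNSATISFIABLE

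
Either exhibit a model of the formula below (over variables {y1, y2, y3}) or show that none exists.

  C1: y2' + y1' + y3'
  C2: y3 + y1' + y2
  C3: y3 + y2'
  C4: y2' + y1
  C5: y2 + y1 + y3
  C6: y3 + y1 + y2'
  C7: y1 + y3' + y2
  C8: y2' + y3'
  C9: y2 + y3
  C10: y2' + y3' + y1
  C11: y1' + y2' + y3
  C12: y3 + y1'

Try y3 = 1.
(y2') alone gives y2 = 0.
(y1) alone gives y1 = 1.
This assignment satisfies each clause.

y1: 1, y2: 0, y3: 1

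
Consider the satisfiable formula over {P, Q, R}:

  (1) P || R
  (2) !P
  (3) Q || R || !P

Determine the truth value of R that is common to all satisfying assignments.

True

Suppose R = false.
(P) alone gives P = true.
That conflicts with the unit clause (!P).
So every satisfying assignment has R = True.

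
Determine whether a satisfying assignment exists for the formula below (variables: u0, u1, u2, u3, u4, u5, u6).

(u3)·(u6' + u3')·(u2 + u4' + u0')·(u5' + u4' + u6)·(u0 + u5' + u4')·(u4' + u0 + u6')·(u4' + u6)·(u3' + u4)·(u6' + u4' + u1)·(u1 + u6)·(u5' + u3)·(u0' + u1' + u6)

No, unsatisfiable

(u3) alone gives u3 = 1.
(u6') alone gives u6 = 0.
(u4') alone gives u4 = 0.
Now (u4) is unsatisfied and unit — conflict.
No assignment satisfies every clause.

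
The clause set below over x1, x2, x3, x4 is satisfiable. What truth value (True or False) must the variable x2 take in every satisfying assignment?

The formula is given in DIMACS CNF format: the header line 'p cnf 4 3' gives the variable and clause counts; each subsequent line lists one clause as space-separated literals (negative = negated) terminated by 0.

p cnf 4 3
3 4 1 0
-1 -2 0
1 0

Suppose x2 = True.
Unit clause (¬x1) forces x1 = False.
But (x1) is also a unit clause — contradiction.
So every satisfying assignment has x2 = False.

False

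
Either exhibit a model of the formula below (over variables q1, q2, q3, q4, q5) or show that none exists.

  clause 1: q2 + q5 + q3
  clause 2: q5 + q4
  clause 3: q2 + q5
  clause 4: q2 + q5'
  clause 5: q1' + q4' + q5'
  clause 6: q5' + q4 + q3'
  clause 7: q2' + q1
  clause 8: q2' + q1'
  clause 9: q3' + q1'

UNSATISFIABLE

Branch on q5: set q5 = 1.
(q2) alone gives q2 = 1.
(q1) alone gives q1 = 1.
Now (q1') is unsatisfied and unit — conflict.
Undo q5 and try q5 = 0.
(q4) alone gives q4 = 1.
(q2) alone gives q2 = 1.
(q1) alone gives q1 = 1.
Now (q1') is unsatisfied and unit — conflict.
Either choice for q5 ends in contradiction.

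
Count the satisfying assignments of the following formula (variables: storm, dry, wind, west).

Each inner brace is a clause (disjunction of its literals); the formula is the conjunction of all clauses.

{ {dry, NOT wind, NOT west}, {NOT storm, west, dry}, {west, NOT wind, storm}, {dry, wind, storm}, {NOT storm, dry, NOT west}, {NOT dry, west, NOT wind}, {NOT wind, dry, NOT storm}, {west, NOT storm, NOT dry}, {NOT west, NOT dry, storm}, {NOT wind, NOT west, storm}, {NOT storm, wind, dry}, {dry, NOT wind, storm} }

3

There are 2^4 = 16 truth assignments over (storm, dry, wind, west).
Check each against the 12 clauses (columns in the order storm, dry, wind, west):
  F F F F  ✗ fails (dry OR wind OR storm)
  F F F T  ✗ fails (dry OR wind OR storm)
  F F T F  ✗ fails (west OR NOT wind OR storm)
  F F T T  ✗ fails (dry OR NOT wind OR NOT west)
  F T F F  ✓ satisfies all
  F T F T  ✗ fails (NOT west OR NOT dry OR storm)
  F T T F  ✗ fails (west OR NOT wind OR storm)
  F T T T  ✗ fails (NOT west OR NOT dry OR storm)
  T F F F  ✗ fails (NOT storm OR west OR dry)
  T F F T  ✗ fails (NOT storm OR dry OR NOT west)
  T F T F  ✗ fails (NOT storm OR west OR dry)
  T F T T  ✗ fails (dry OR NOT wind OR NOT west)
  T T F F  ✗ fails (west OR NOT storm OR NOT dry)
  T T F T  ✓ satisfies all
  T T T F  ✗ fails (NOT dry OR west OR NOT wind)
  T T T T  ✓ satisfies all
3 of the 16 rows are models.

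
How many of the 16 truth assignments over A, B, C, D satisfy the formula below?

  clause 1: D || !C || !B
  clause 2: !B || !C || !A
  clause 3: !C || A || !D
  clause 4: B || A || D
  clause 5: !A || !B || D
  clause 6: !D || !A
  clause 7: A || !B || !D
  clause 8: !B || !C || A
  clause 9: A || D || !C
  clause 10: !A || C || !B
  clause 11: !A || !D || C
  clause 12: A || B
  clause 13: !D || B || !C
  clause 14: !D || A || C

There are 2^4 = 16 truth assignments over (A, B, C, D).
Split on C. With C = true, the clauses containing C are satisfied and !C drops from the rest; 1 of the 2^3 = 8 assignments to the other variables satisfy what remains.
With C = false, by the same count on the reduced clause set, 2 assignments work.
(One model: A=F, B=T, C=F, D=F.)
Total: 1 + 2 = 3.

3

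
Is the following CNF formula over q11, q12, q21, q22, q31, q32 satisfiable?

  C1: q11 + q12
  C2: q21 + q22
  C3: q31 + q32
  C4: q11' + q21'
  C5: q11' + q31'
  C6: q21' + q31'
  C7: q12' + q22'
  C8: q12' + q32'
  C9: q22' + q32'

Branch on q11: set q11 = 1.
The clause (q21') is unit, so q21 = 0.
The clause (q22) is unit, so q22 = 1.
The clause (q31') is unit, so q31 = 0.
The clause (q32) is unit, so q32 = 1.
Now (q32') is unsatisfied and unit — conflict.
That branch fails; take q11 = 0 instead.
The clause (q12) is unit, so q12 = 1.
The clause (q22') is unit, so q22 = 0.
The clause (q21) is unit, so q21 = 1.
The clause (q31') is unit, so q31 = 0.
The clause (q32) is unit, so q32 = 1.
Now (q32') is unsatisfied and unit — conflict.
Both values of q11 lead to a conflict.
No assignment satisfies every clause.

Unsatisfiable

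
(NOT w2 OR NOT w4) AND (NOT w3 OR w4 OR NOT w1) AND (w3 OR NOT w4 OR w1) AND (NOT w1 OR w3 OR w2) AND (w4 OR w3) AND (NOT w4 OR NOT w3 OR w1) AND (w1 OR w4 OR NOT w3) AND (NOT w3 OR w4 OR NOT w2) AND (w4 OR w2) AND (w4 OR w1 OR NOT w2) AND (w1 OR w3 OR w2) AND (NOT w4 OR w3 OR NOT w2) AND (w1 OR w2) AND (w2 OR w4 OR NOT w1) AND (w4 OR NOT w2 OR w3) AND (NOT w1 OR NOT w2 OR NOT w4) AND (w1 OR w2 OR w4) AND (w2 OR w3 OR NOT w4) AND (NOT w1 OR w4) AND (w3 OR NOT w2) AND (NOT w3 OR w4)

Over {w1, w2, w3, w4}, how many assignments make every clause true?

There are 2^4 = 16 truth assignments over (w1, w2, w3, w4).
Check each against the 21 clauses (columns in the order w1, w2, w3, w4):
  F F F F  ✗ fails (w4 OR w3)
  F F F T  ✗ fails (w3 OR NOT w4 OR w1)
  F F T F  ✗ fails (w1 OR w4 OR NOT w3)
  F F T T  ✗ fails (NOT w4 OR NOT w3 OR w1)
  F T F F  ✗ fails (w4 OR w3)
  F T F T  ✗ fails (NOT w2 OR NOT w4)
  F T T F  ✗ fails (w1 OR w4 OR NOT w3)
  F T T T  ✗ fails (NOT w2 OR NOT w4)
  T F F F  ✗ fails (NOT w1 OR w3 OR w2)
  T F F T  ✗ fails (NOT w1 OR w3 OR w2)
  T F T F  ✗ fails (NOT w3 OR w4 OR NOT w1)
  T F T T  ✓ satisfies all
  T T F F  ✗ fails (w4 OR w3)
  T T F T  ✗ fails (NOT w2 OR NOT w4)
  T T T F  ✗ fails (NOT w3 OR w4 OR NOT w1)
  T T T T  ✗ fails (NOT w2 OR NOT w4)
1 of the 16 rows is a model.

1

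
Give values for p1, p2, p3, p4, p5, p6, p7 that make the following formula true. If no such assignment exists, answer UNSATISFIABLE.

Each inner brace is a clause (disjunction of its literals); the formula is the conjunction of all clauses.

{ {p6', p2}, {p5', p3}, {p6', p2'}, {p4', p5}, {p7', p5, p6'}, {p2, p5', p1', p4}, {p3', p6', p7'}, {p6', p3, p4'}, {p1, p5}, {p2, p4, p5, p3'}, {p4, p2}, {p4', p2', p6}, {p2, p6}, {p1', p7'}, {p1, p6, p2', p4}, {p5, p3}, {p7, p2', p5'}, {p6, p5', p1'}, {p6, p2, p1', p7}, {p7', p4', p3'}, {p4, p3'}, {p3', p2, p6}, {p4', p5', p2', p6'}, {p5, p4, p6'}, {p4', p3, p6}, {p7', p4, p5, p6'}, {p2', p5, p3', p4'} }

Suppose p6 = 0.
The clause (p2) is unit, so p2 = 1.
The clause (p4') is unit, so p4 = 0.
The clause (p1) is unit, so p1 = 1.
The clause (p7') is unit, so p7 = 0.
The clause (p5') is unit, so p5 = 0.
The clause (p3) is unit, so p3 = 1.
Now (p3') is unsatisfied and unit — conflict.
So p6 must be the other value — set p6 = 1.
The clause (p2) is unit, so p2 = 1.
Now (p2') is unsatisfied and unit — conflict.
Either choice for p6 ends in contradiction.

UNSATISFIABLE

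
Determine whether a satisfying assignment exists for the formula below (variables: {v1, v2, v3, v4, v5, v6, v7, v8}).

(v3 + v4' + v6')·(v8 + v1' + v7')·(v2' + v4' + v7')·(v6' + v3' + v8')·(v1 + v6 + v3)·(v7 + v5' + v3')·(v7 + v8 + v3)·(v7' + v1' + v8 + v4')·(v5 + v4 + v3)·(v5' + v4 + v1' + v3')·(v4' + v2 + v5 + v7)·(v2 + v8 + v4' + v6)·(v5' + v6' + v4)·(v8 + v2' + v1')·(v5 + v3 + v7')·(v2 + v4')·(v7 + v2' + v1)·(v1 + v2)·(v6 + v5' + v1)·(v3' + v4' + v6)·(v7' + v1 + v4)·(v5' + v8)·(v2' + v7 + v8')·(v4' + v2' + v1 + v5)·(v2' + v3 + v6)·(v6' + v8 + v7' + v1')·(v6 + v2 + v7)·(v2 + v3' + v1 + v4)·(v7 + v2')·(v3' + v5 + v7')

Yes, satisfiable

Try v2 = 0.
The clause (v4') is unit, so v4 = 0.
The clause (v1) is unit, so v1 = 1.
Try v8 = 0.
The clause (v7') is unit, so v7 = 0.
The clause (v3) is unit, so v3 = 1.
The clause (v5') is unit, so v5 = 0.
The clause (v6) is unit, so v6 = 1.
All clauses are satisfied.
A satisfying assignment: v1: 1,  v2: 0,  v3: 1,  v4: 0,  v5: 0,  v6: 1,  v7: 0,  v8: 0.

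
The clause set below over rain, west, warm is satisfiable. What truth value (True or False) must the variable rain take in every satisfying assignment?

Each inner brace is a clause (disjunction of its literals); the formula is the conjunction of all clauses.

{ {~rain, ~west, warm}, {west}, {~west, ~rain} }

False

Suppose rain = 1.
Unit clause (west) forces west = 1.
Now (~west) is unsatisfied and unit — conflict.
So every satisfying assignment has rain = False.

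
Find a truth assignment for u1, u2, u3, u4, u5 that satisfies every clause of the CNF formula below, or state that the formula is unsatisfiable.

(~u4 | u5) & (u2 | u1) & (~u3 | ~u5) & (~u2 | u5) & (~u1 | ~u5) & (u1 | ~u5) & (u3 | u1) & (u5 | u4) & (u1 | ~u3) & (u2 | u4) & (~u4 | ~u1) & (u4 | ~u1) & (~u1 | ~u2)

Suppose u4 = 0.
From the singleton clause (u5), u5 = 1.
From the singleton clause (~u3), u3 = 0.
From the singleton clause (~u1), u1 = 0.
That conflicts with the unit clause (u1).
Backtrack on u4: now try u4 = 1.
From the singleton clause (u5), u5 = 1.
From the singleton clause (~u3), u3 = 0.
From the singleton clause (~u1), u1 = 0.
That conflicts with the unit clause (u1).
Both values of u4 lead to a conflict.

UNSATISFIABLE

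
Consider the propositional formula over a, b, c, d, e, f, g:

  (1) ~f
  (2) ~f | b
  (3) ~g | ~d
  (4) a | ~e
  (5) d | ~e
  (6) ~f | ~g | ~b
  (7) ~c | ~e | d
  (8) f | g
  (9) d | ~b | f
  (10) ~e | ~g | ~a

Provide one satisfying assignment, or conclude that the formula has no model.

a: 1, b: 0, c: 0, d: 0, e: 0, f: 0, g: 1

Unit clause (~f) forces f = 0.
Unit clause (g) forces g = 1.
Unit clause (~d) forces d = 0.
Unit clause (~e) forces e = 0.
Unit clause (~b) forces b = 0.
Every clause is now satisfied; a, c are unconstrained.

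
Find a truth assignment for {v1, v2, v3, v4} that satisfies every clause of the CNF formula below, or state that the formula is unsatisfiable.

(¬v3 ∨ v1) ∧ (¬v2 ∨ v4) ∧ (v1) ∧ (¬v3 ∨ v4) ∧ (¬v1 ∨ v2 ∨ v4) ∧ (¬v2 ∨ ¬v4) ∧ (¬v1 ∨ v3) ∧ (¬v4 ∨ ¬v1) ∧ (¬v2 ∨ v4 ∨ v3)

(v1) alone gives v1 = True.
(v3) alone gives v3 = True.
(v4) alone gives v4 = True.
But (¬v4) is also a unit clause — contradiction.

UNSATISFIABLE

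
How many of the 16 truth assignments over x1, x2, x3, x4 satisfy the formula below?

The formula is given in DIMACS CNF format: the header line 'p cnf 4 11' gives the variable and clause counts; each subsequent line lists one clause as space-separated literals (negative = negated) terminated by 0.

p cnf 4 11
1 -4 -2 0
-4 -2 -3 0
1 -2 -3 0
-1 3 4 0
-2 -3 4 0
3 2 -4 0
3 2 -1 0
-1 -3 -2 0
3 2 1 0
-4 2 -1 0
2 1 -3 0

There are 2^4 = 16 truth assignments over (x1, x2, x3, x4).
Check each against the 11 clauses (columns in the order x1, x2, x3, x4):
  F F F F  ✗ fails (x3 ∨ x2 ∨ x1)
  F F F T  ✗ fails (x3 ∨ x2 ∨ ¬x4)
  F F T F  ✗ fails (x2 ∨ x1 ∨ ¬x3)
  F F T T  ✗ fails (x2 ∨ x1 ∨ ¬x3)
  F T F F  ✓ satisfies all
  F T F T  ✗ fails (x1 ∨ ¬x4 ∨ ¬x2)
  F T T F  ✗ fails (x1 ∨ ¬x2 ∨ ¬x3)
  F T T T  ✗ fails (x1 ∨ ¬x4 ∨ ¬x2)
  T F F F  ✗ fails (¬x1 ∨ x3 ∨ x4)
  T F F T  ✗ fails (x3 ∨ x2 ∨ ¬x4)
  T F T F  ✓ satisfies all
  T F T T  ✗ fails (¬x4 ∨ x2 ∨ ¬x1)
  T T F F  ✗ fails (¬x1 ∨ x3 ∨ x4)
  T T F T  ✓ satisfies all
  T T T F  ✗ fails (¬x2 ∨ ¬x3 ∨ x4)
  T T T T  ✗ fails (¬x4 ∨ ¬x2 ∨ ¬x3)
3 of the 16 rows are models.

3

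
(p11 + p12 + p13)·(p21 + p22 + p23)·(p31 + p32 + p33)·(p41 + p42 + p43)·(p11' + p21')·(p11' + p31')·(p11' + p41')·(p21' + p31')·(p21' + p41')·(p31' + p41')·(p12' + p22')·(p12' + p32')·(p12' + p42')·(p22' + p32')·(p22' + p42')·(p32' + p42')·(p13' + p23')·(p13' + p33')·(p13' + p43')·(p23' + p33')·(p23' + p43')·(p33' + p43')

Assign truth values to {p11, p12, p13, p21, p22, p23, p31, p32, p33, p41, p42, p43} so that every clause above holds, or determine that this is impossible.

Case p11 = 0:
Case p12 = 1:
(p22') alone gives p22 = 0.
(p32') alone gives p32 = 0.
(p42') alone gives p42 = 0.
Case p21 = 1:
(p31') alone gives p31 = 0.
(p33) alone gives p33 = 1.
(p41') alone gives p41 = 0.
(p43) alone gives p43 = 1.
That conflicts with the unit clause (p43').
Undo p21 and try p21 = 0.
(p23) alone gives p23 = 1.
(p13') alone gives p13 = 0.
(p33') alone gives p33 = 0.
(p31) alone gives p31 = 1.
(p41') alone gives p41 = 0.
(p43) alone gives p43 = 1.
That conflicts with the unit clause (p43').
Neither p21 = 1 nor p21 = 0 works.
Undo p12 and try p12 = 0.
(p13) alone gives p13 = 1.
(p23') alone gives p23 = 0.
(p33') alone gives p33 = 0.
(p43') alone gives p43 = 0.
Case p21 = 1:
(p31') alone gives p31 = 0.
(p32) alone gives p32 = 1.
(p41') alone gives p41 = 0.
(p42) alone gives p42 = 1.
That conflicts with the unit clause (p42').
Undo p21 and try p21 = 0.
(p22) alone gives p22 = 1.
(p32') alone gives p32 = 0.
(p31) alone gives p31 = 1.
(p41') alone gives p41 = 0.
(p42) alone gives p42 = 1.
That conflicts with the unit clause (p42').
Neither p21 = 1 nor p21 = 0 works.
Neither p12 = 1 nor p12 = 0 works.
Undo p11 and try p11 = 1.
(p21') alone gives p21 = 0.
(p31') alone gives p31 = 0.
(p41') alone gives p41 = 0.
Case p22 = 1:
(p12') alone gives p12 = 0.
(p32') alone gives p32 = 0.
(p33) alone gives p33 = 1.
(p42') alone gives p42 = 0.
(p43) alone gives p43 = 1.
That conflicts with the unit clause (p43').
Undo p22 and try p22 = 0.
(p23) alone gives p23 = 1.
(p13') alone gives p13 = 0.
(p33') alone gives p33 = 0.
(p32) alone gives p32 = 1.
(p12') alone gives p12 = 0.
(p42') alone gives p42 = 0.
(p43) alone gives p43 = 1.
That conflicts with the unit clause (p43').
Neither p22 = 1 nor p22 = 0 works.
Neither p11 = 1 nor p11 = 0 works.

UNSATISFIABLE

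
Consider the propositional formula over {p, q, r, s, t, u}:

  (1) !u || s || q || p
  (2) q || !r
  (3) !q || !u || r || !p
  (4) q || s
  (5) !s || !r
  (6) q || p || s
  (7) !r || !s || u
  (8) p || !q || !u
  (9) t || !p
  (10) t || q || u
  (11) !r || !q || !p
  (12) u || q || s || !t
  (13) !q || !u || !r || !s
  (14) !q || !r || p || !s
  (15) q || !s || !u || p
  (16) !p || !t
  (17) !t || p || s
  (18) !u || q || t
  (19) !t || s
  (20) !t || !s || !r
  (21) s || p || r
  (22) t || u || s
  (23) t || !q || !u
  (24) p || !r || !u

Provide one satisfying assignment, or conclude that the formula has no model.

p ↦ false,  q ↦ true,  r ↦ false,  s ↦ true,  t ↦ false,  u ↦ false

Case q = true:
Case s = true:
(!r) alone gives r = false.
Case u = false:
Case t = false:
(!p) alone gives p = false.
This assignment satisfies each clause.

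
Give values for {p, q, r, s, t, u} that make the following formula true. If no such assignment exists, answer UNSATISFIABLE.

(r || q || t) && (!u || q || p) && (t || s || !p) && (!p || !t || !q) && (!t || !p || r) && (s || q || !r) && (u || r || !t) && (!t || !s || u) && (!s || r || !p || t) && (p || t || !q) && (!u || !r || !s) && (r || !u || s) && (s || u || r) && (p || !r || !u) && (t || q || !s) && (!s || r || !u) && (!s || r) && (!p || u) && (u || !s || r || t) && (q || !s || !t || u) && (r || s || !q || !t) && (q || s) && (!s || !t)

Suppose s = false.
The clause (q) is unit, so q = true.
Suppose t = true.
The clause (!p) is unit, so p = false.
The clause (r) is unit, so r = true.
The clause (!u) is unit, so u = false.
Every clause now holds.

p ↦ false; q ↦ true; r ↦ true; s ↦ false; t ↦ true; u ↦ false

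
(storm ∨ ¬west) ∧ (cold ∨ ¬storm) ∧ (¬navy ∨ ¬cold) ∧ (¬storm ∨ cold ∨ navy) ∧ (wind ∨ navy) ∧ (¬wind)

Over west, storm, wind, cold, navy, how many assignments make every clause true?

1

There are 2^5 = 32 truth assignments over (west, storm, wind, cold, navy).
Split on storm. With storm = True, the clauses containing storm are satisfied and ¬storm drops from the rest; 0 of the 2^4 = 16 assignments to the other variables satisfy what remains.
With storm = False, by the same count on the reduced clause set, 1 assignment works.
(One model: west=F, storm=F, wind=F, cold=F, navy=T.)
Total: 0 + 1 = 1.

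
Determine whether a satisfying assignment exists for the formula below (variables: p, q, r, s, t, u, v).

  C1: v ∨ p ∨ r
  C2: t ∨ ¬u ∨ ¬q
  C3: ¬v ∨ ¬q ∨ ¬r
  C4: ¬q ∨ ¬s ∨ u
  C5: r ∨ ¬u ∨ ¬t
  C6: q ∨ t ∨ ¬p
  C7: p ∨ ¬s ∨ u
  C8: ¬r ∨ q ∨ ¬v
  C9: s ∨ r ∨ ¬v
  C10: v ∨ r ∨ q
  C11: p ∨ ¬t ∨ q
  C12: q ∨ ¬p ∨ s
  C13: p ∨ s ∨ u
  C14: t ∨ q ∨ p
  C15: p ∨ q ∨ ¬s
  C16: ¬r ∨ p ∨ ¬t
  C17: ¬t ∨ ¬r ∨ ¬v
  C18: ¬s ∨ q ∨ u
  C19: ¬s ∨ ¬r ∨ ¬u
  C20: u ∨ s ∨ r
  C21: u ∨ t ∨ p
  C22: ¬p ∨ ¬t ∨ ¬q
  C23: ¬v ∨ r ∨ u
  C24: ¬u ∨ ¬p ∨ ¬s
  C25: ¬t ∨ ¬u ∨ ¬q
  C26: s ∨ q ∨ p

Try v = False.
Try p = True.
Try q = True.
From the singleton clause (¬t), t = False.
From the singleton clause (¬u), u = False.
From the singleton clause (¬s), s = False.
From the singleton clause (r), r = True.
This assignment satisfies each clause.
A satisfying assignment: p=True; q=True; r=True; s=False; t=False; u=False; v=False.

Satisfiable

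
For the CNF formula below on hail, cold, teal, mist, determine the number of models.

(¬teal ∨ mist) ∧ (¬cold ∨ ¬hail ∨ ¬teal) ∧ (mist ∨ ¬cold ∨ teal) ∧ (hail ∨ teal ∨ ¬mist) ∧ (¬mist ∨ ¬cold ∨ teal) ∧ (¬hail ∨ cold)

There are 2^4 = 16 truth assignments over (hail, cold, teal, mist).
Check each against the 6 clauses (columns in the order hail, cold, teal, mist):
  F F F F  ✓ satisfies all
  F F F T  ✗ fails (hail ∨ teal ∨ ¬mist)
  F F T F  ✗ fails (¬teal ∨ mist)
  F F T T  ✓ satisfies all
  F T F F  ✗ fails (mist ∨ ¬cold ∨ teal)
  F T F T  ✗ fails (hail ∨ teal ∨ ¬mist)
  F T T F  ✗ fails (¬teal ∨ mist)
  F T T T  ✓ satisfies all
  T F F F  ✗ fails (¬hail ∨ cold)
  T F F T  ✗ fails (¬hail ∨ cold)
  T F T F  ✗ fails (¬teal ∨ mist)
  T F T T  ✗ fails (¬hail ∨ cold)
  T T F F  ✗ fails (mist ∨ ¬cold ∨ teal)
  T T F T  ✗ fails (¬mist ∨ ¬cold ∨ teal)
  T T T F  ✗ fails (¬teal ∨ mist)
  T T T T  ✗ fails (¬cold ∨ ¬hail ∨ ¬teal)
3 of the 16 rows are models.

3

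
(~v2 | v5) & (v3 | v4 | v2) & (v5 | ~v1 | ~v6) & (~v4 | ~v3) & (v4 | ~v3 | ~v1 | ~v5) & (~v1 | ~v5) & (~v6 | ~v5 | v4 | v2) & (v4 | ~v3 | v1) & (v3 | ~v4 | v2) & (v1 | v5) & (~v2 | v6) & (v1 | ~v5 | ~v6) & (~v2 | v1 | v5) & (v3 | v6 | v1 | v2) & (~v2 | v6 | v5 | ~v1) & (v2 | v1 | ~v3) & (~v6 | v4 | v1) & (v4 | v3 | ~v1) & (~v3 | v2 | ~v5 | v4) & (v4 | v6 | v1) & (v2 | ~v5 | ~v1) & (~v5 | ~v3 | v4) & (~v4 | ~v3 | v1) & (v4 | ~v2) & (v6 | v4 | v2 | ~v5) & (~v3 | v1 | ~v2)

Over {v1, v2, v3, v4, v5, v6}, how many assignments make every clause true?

1

There are 2^6 = 64 truth assignments over (v1, v2, v3, v4, v5, v6).
Split on v5. With v5 = 1, the clauses containing v5 are satisfied and ~v5 drops from the rest; 0 of the 2^5 = 32 assignments to the other variables satisfy what remains.
With v5 = 0, by the same count on the reduced clause set, 1 assignment works.
Total: 0 + 1 = 1.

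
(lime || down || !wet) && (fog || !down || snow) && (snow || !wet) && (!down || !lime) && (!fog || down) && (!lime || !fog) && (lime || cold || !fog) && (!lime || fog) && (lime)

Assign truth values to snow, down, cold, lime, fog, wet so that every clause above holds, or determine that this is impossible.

UNSATISFIABLE

The clause (lime) is unit, so lime = true.
The clause (!down) is unit, so down = false.
The clause (!fog) is unit, so fog = false.
That conflicts with the unit clause (fog).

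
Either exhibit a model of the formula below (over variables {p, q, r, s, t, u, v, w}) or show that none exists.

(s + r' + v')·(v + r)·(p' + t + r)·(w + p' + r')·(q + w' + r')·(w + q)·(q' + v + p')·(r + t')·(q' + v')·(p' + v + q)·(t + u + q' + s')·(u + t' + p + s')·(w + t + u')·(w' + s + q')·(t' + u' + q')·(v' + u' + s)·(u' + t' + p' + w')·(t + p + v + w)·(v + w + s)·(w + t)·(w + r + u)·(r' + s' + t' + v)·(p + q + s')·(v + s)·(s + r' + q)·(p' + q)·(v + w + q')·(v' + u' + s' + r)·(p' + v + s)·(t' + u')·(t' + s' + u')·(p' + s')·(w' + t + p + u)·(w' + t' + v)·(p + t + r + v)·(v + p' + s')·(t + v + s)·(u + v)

p=0, q=1, r=1, s=1, t=0, u=1, v=0, w=1

Try v = 0.
The clause (r) is unit, so r = 1.
The clause (s) is unit, so s = 1.
The clause (t') is unit, so t = 0.
The clause (w) is unit, so w = 1.
The clause (q) is unit, so q = 1.
The clause (p') is unit, so p = 0.
The clause (u) is unit, so u = 1.
This assignment satisfies each clause.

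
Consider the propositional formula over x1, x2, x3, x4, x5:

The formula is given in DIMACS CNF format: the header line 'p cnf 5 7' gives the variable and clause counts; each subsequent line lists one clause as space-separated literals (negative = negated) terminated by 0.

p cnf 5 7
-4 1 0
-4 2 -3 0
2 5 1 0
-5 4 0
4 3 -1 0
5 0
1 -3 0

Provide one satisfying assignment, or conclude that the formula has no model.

x1 ↦ True, x2 ↦ False, x3 ↦ False, x4 ↦ True, x5 ↦ True

The clause (x5) is unit, so x5 = True.
The clause (x4) is unit, so x4 = True.
The clause (x1) is unit, so x1 = True.
Case x2 = False:
The clause (¬x3) is unit, so x3 = False.
Every clause now holds.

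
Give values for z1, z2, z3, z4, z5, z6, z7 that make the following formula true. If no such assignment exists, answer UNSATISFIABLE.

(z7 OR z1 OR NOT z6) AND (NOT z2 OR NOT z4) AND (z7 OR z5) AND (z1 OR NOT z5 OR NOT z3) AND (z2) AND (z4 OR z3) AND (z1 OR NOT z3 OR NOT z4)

z1: true, z2: true, z3: true, z4: false, z5: true, z6: false, z7: false

From the singleton clause (z2), z2 = true.
From the singleton clause (NOT z4), z4 = false.
From the singleton clause (z3), z3 = true.
Branch on z7: set z7 = false.
From the singleton clause (z5), z5 = true.
From the singleton clause (z1), z1 = true.
Every clause is now satisfied; z6 is unconstrained.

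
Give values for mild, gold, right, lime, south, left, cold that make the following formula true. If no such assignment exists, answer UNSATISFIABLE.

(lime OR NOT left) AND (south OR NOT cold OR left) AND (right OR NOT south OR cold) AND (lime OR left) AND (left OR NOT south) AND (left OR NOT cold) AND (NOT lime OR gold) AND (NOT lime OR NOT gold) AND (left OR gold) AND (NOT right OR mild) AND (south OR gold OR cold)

UNSATISFIABLE

Branch on lime: set lime = true.
From the singleton clause (gold), gold = true.
That conflicts with the unit clause (NOT gold).
Undo lime and try lime = false.
From the singleton clause (NOT left), left = false.
That conflicts with the unit clause (left).
Either choice for lime ends in contradiction.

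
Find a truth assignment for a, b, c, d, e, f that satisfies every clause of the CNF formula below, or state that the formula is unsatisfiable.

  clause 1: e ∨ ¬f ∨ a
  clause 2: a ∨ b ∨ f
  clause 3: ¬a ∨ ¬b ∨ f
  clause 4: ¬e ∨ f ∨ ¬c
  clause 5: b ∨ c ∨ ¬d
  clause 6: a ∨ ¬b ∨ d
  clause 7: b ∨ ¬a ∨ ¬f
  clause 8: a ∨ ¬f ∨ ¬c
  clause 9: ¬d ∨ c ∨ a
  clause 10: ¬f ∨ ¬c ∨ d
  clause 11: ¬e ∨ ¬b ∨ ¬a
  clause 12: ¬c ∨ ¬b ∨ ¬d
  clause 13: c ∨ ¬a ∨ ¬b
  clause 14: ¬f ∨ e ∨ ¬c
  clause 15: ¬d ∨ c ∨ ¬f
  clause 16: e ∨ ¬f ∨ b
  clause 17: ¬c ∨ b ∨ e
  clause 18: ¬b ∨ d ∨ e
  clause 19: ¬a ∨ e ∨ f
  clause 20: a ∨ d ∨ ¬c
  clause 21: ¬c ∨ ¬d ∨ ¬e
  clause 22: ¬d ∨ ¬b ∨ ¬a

a: False,  b: False,  c: False,  d: False,  e: True,  f: True

Suppose e = True.
Suppose f = True.
Suppose b = False.
Unit clause (¬a) forces a = False.
Unit clause (¬c) forces c = False.
Unit clause (¬d) forces d = False.
All clauses are satisfied.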